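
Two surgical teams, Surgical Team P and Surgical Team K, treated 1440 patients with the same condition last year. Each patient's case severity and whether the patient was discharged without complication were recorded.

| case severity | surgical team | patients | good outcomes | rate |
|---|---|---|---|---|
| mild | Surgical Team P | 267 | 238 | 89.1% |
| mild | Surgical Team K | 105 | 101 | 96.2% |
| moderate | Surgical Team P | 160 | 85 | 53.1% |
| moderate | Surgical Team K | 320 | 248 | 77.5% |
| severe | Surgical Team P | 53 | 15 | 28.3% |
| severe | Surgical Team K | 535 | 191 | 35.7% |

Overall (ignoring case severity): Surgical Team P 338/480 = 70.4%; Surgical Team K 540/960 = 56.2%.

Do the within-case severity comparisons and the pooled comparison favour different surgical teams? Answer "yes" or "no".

yes

Within each case severity level (mild 89.1% vs 96.2%; moderate 53.1% vs 77.5%; severe 28.3% vs 35.7%), Surgical Team K has the higher rate every time. Pooled: 70.4% vs 56.2% — Surgical Team P has the higher rate overall. The two comparisons disagree.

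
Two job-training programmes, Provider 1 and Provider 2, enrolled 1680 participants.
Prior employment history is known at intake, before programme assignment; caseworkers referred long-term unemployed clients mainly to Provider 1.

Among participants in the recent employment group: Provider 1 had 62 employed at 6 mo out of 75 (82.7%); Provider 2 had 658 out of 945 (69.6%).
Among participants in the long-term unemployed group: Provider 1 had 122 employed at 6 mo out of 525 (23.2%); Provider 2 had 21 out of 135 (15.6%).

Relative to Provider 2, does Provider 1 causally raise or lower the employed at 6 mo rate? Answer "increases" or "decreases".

increases

Nothing the programme does changes prior employment history; the imbalance is an allocation artefact. With prior employment history also predicting the outcome, the pooled figure is confounded, and the within-stratum comparison is the causal one.
Within each level — recent employment: 82.7% vs 69.6%; long-term unemployed: 23.2% vs 15.6% — Provider 1 is higher every time.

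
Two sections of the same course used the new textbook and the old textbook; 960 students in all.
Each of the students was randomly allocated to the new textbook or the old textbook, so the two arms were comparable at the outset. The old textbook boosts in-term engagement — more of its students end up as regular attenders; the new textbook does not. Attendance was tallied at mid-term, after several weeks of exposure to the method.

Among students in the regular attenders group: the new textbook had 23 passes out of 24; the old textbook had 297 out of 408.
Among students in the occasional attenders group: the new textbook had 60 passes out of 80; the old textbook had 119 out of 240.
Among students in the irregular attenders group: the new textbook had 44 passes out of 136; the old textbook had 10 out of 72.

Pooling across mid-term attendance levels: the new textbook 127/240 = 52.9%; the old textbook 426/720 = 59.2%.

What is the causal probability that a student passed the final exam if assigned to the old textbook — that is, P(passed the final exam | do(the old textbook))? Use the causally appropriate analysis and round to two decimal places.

0.59

The mid-term attendance-specific comparison favours the new textbook throughout, but the pooled figures favour the old textbook. The question is whether to condition on mid-term attendance.
Mid-term attendance lies on the pathway teaching method → mid-term attendance → outcome, so adjusting for it blocks the indirect effect. For the total causal effect of teaching method, use the unadjusted pooled rates.
So P(outcome | do(the old textbook)) is just the pooled rate for the old textbook: 426/720 = 0.592.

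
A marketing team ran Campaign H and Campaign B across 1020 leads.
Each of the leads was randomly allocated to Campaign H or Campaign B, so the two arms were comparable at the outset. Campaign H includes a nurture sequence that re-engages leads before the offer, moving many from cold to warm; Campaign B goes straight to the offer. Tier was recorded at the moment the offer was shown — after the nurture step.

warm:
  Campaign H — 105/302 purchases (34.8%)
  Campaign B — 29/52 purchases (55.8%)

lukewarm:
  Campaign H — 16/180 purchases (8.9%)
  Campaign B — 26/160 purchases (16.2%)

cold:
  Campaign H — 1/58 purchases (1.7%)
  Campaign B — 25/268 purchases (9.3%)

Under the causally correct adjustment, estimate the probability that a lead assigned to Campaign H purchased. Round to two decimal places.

Because the campaign influences engagement tier, engagement tier is a post-treatment mediator, not a confounder. Stratifying on it would bias the estimate; the causal effect is the crude pooled difference.
So P(outcome | do(Campaign H)) is just the pooled rate for Campaign H: 122/540 = 0.226.

0.23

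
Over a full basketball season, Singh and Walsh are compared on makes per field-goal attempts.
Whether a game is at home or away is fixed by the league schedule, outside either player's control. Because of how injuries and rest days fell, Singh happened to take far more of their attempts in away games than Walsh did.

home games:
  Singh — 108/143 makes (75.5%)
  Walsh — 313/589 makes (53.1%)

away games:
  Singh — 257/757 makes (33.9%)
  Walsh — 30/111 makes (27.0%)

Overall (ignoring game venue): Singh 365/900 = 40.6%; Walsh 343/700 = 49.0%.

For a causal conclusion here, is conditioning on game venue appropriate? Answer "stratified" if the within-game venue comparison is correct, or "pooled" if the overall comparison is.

Game venue satisfies the back-door criterion: it is not a descendant of the player, and it blocks the spurious path from player to outcome. Adjusting for it (i.e., using the within-game venue rates) gives the causal effect.
Within each level — home games: 75.5% vs 53.1%; away games: 33.9% vs 27.0% — Singh is higher every time.

stratified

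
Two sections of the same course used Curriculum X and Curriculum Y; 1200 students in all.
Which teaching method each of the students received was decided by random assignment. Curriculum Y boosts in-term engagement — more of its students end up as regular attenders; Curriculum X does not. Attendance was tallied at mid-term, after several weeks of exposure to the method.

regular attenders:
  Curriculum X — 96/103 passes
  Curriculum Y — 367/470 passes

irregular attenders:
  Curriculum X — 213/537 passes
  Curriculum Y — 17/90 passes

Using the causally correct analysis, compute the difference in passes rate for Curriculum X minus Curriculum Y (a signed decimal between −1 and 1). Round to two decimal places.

The mid-term attendance-specific comparison favours Curriculum X throughout, but the pooled figures favour Curriculum Y. The question is whether to condition on mid-term attendance.
Mid-term attendance is downstream of the teaching method. One should not condition on a consequence of treatment, so the overall rates are the right comparison.
The causal difference is the pooled difference: 0.483 − 0.686 = -0.203.

-0.20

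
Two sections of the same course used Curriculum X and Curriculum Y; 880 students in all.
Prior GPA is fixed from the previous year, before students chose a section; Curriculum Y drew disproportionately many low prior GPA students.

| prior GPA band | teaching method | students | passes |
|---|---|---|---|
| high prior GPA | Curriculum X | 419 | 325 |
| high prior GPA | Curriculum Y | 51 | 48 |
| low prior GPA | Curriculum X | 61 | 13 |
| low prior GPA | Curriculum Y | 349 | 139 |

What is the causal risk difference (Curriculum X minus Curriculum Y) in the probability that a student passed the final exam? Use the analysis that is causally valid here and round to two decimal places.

Within every prior GPA band level Curriculum Y has the higher rate, yet pooled Curriculum X does — Simpson's reversal.
Since prior GPA band is a pre-existing factor (not a product of the teaching method) and it affects the outcome on its own, it is a confounder. The stratified rates, not the pooled rate, identify the causal effect.
Adjusting over the population distribution of prior GPA band: 0.534·(0.776−0.941) + 0.466·(0.213−0.398) = -0.175.

-0.17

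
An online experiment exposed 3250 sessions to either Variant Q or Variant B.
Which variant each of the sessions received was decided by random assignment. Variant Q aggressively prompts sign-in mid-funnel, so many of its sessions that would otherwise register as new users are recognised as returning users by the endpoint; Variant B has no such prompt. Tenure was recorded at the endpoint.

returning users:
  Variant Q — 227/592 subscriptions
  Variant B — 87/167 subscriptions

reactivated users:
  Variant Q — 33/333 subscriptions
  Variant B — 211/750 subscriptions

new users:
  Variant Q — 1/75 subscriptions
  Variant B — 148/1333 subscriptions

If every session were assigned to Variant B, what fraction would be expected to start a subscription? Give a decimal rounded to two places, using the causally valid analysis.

The stratified and pooled comparisons disagree (Variant B wins within each user tenure; Variant Q wins overall), so the answer turns on the causal role of user tenure.
User tenure is downstream of the variant. One should not condition on a consequence of treatment, so the overall rates are the right comparison.
So P(outcome | do(Variant B)) is just the pooled rate for Variant B: 446/2250 = 0.198.

0.20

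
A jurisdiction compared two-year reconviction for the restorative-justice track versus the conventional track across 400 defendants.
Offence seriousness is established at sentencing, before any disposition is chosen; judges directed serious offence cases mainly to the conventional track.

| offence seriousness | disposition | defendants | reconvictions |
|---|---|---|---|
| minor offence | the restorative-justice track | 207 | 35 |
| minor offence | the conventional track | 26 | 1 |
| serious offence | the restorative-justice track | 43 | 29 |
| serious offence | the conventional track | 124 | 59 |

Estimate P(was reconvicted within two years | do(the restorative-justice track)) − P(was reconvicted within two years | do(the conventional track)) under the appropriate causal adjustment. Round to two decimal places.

+0.16

The stratified and pooled comparisons disagree (the conventional track wins within each offence seriousness; the restorative-justice track wins overall), so the answer turns on the causal role of offence seriousness.
Offence seriousness differs across dispositions for reasons unrelated to any effect of the disposition itself, and it separately predicts the outcome — a classic confounder. We must compare within offence seriousness levels.
Adjusting over the population distribution of offence seriousness: 0.583·(0.169−0.038) + 0.417·(0.674−0.476) = +0.159.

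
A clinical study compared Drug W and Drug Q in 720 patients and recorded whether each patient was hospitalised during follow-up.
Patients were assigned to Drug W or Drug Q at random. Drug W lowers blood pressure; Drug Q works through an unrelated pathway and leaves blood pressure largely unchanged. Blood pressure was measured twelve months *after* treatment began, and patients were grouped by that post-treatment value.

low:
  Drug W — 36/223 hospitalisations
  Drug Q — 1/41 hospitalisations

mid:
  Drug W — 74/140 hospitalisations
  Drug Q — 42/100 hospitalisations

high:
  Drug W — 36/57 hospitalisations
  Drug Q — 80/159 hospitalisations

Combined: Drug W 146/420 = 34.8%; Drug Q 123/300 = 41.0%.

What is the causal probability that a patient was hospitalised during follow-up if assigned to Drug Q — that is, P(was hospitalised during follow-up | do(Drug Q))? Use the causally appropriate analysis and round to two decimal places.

Blood pressure is recorded after the drug and is itself shifted by it — it sits on the causal path from drug to outcome. Conditioning on a mediator would strip out part of the effect we want; the pooled comparison gives the total causal effect.
So P(outcome | do(Drug Q)) is just the pooled rate for Drug Q: 123/300 = 0.410.

0.41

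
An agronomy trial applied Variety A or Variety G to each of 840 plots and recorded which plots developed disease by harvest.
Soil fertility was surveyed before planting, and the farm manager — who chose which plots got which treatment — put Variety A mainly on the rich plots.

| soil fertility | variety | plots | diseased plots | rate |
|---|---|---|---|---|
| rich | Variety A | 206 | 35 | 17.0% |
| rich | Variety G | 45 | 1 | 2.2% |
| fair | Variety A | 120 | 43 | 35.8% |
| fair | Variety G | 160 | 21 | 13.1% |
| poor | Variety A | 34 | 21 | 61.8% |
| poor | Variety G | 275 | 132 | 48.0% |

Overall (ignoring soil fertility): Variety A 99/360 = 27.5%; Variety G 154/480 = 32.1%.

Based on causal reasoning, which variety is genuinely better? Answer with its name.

Variety G

The imbalance in soil fertility arose from how plots were allocated, not from anything the variety did; and soil fertility independently affects the outcome. The pooled gap is confounded — condition on soil fertility.
Within each level — rich: 17.0% vs 2.2%; fair: 35.8% vs 13.1%; poor: 61.8% vs 48.0% — Variety G is lower every time.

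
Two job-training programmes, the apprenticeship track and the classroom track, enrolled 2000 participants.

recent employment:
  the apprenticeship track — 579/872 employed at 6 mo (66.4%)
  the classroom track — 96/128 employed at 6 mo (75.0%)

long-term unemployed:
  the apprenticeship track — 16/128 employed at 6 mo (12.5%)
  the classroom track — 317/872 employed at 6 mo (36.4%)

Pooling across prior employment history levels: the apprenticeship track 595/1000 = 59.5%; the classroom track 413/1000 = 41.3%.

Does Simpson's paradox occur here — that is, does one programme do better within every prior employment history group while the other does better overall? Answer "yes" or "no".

yes

Within each prior employment history level (recent employment 66.4% vs 75.0%; long-term unemployed 12.5% vs 36.4%), the classroom track has the higher rate every time. Pooled: 59.5% vs 41.3% — the apprenticeship track has the higher rate overall. The two comparisons disagree.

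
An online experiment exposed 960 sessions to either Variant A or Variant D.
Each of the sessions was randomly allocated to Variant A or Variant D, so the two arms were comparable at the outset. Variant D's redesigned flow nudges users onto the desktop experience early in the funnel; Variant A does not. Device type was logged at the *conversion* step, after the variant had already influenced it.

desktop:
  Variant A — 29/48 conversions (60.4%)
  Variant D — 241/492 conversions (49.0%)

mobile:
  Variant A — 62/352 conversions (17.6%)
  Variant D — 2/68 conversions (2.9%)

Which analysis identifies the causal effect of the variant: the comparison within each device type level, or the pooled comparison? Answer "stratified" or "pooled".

pooled

Device type lies on the pathway variant → device type → outcome, so adjusting for it blocks the indirect effect. For the total causal effect of variant, use the unadjusted pooled rates.
Pooled: Variant A 22.8% vs Variant D 43.4%; Variant D is higher overall.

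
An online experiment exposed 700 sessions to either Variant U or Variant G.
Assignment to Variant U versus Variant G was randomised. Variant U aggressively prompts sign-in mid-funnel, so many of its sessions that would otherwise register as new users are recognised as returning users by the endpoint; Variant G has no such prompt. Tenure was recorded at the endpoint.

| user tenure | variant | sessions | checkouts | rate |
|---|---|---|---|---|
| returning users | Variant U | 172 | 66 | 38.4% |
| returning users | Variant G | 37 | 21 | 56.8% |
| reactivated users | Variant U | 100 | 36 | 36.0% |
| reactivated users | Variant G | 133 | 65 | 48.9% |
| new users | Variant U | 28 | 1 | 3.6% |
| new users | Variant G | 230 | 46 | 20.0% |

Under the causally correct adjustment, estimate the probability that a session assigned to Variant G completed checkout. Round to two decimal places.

User tenure lies on the pathway variant → user tenure → outcome, so adjusting for it blocks the indirect effect. For the total causal effect of variant, use the unadjusted pooled rates.
So P(outcome | do(Variant G)) is just the pooled rate for Variant G: 132/400 = 0.330.

0.33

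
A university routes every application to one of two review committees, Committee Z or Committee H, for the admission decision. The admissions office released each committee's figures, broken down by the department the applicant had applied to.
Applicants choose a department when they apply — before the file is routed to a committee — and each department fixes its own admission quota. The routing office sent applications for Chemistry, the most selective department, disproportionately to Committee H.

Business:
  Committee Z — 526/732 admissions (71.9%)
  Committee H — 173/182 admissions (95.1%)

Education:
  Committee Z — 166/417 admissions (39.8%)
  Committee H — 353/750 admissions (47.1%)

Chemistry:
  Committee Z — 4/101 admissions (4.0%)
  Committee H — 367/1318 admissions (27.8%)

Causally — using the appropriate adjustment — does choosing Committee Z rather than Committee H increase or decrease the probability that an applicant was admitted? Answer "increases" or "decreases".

decreases

The stratified and pooled comparisons disagree (Committee H wins within each department; Committee Z wins overall), so the answer turns on the causal role of department.
Department satisfies the back-door criterion: it is not a descendant of the review committee, and it blocks the spurious path from review committee to outcome. Adjusting for it (i.e., using the within-department rates) gives the causal effect.
Within each level — Business: 71.9% vs 95.1%; Education: 39.8% vs 47.1%; Chemistry: 4.0% vs 27.8% — Committee H is higher every time.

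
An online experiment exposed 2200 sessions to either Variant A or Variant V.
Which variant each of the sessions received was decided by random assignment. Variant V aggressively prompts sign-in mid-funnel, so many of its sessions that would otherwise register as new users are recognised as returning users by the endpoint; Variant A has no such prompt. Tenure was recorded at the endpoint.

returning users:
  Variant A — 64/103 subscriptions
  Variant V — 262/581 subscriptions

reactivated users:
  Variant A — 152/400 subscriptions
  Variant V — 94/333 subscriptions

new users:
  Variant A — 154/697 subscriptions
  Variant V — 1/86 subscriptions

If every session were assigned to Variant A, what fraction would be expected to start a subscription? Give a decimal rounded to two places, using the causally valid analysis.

0.31

Because the variant influences user tenure, user tenure is a post-treatment mediator, not a confounder. Stratifying on it would bias the estimate; the causal effect is the crude pooled difference.
So P(outcome | do(Variant A)) is just the pooled rate for Variant A: 370/1200 = 0.308.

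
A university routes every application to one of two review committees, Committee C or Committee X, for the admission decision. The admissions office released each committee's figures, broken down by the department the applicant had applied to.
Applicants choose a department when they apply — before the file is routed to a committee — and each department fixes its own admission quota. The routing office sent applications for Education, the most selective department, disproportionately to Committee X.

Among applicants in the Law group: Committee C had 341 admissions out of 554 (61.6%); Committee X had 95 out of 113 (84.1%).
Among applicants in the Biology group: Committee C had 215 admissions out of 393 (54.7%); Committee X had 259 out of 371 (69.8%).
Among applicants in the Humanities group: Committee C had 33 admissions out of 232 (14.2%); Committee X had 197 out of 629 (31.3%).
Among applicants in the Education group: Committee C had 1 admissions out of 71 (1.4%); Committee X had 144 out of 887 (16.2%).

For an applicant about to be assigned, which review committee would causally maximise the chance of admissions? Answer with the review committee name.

Committee X

The stratified and pooled comparisons disagree (Committee X wins within each department; Committee C wins overall), so the answer turns on the causal role of department.
Department differs across review committees for reasons unrelated to any effect of the review committee itself, and it separately predicts the outcome — a classic confounder. We must compare within department levels.
Within each level — Law: 61.6% vs 84.1%; Biology: 54.7% vs 69.8%; Humanities: 14.2% vs 31.3%; Education: 1.4% vs 16.2% — Committee X is higher every time.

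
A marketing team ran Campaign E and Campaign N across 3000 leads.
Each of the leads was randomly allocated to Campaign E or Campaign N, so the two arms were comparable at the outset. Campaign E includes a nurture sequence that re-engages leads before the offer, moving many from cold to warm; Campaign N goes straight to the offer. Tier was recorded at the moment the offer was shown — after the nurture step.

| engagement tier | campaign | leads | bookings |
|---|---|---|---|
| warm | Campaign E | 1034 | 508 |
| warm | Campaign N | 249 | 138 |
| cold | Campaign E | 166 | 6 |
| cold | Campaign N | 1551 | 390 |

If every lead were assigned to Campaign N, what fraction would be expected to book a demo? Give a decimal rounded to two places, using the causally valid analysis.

Engagement tier is recorded after the campaign and is itself shifted by it — it sits on the causal path from campaign to outcome. Conditioning on a mediator would strip out part of the effect we want; the pooled comparison gives the total causal effect.
So P(outcome | do(Campaign N)) is just the pooled rate for Campaign N: 528/1800 = 0.293.

0.29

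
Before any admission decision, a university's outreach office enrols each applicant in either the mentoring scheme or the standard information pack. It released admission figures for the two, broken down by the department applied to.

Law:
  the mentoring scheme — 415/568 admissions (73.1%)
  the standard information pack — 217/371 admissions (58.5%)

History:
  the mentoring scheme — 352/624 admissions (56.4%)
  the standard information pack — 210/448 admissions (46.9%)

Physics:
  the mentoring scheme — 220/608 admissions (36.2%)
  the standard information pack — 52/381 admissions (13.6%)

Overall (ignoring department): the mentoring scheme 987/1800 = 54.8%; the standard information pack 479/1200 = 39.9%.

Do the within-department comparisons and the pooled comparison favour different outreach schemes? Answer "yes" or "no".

no

Within each department level (Law 73.1% vs 58.5%; History 56.4% vs 46.9%; Physics 36.2% vs 13.6%), the mentoring scheme has the higher rate every time. Pooled: 54.8% vs 39.9% — the mentoring scheme has the higher rate overall. They agree.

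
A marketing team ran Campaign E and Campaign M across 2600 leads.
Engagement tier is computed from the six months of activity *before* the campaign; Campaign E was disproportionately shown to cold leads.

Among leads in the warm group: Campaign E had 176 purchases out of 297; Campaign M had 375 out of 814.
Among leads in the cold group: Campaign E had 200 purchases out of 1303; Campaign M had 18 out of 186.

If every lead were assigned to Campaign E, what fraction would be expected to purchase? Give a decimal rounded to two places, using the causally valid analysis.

0.34

The imbalance in engagement tier arose from how leads were allocated, not from anything the campaign did; and engagement tier independently affects the outcome. The pooled gap is confounded — condition on engagement tier.
Standardising Campaign E to the population engagement tier mix: 0.427·176/297 + 0.573·200/1303 = 0.341.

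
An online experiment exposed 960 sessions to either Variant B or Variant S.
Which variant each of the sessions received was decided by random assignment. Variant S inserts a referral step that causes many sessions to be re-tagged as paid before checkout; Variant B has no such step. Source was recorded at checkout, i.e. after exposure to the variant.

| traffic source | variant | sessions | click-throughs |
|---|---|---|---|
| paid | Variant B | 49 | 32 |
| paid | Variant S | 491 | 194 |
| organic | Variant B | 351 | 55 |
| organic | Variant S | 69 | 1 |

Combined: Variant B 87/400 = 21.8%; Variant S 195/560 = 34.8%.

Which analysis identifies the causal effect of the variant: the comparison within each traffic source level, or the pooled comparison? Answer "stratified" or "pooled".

Within every traffic source level Variant B has the higher rate, yet pooled Variant S does — Simpson's reversal.
Traffic source here is a post-treatment variable shaped by the variant; conditioning on it would introduce bias rather than remove it. The overall comparison is the causal one.
Pooled: Variant B 21.8% vs Variant S 34.8%; Variant S is higher overall.

pooled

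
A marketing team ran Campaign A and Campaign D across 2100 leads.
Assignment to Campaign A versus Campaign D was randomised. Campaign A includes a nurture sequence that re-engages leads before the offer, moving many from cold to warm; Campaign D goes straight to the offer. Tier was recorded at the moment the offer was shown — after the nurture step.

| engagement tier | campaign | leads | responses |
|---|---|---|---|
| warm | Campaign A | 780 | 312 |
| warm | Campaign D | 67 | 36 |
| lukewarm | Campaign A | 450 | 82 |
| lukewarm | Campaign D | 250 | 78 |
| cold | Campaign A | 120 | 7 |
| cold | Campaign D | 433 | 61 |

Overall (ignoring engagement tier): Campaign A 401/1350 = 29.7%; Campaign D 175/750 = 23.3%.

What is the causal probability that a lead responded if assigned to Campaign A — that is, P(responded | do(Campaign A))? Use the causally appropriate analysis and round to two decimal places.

The stratified and pooled comparisons disagree (Campaign D wins within each engagement tier; Campaign A wins overall), so the answer turns on the causal role of engagement tier.
Engagement tier is downstream of the campaign. One should not condition on a consequence of treatment, so the overall rates are the right comparison.
So P(outcome | do(Campaign A)) is just the pooled rate for Campaign A: 401/1350 = 0.297.

0.30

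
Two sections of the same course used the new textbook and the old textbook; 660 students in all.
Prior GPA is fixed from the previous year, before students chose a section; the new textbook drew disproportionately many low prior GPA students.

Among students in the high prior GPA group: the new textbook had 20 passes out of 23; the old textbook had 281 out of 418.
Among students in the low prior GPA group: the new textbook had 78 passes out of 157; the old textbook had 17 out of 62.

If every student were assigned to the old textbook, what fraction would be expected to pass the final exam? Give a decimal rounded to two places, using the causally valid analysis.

0.54

The imbalance in prior GPA band arose from how students were allocated, not from anything the teaching method did; and prior GPA band independently affects the outcome. The pooled gap is confounded — condition on prior GPA band.
Standardising the old textbook to the population prior GPA band mix: 0.668·281/418 + 0.332·17/62 = 0.540.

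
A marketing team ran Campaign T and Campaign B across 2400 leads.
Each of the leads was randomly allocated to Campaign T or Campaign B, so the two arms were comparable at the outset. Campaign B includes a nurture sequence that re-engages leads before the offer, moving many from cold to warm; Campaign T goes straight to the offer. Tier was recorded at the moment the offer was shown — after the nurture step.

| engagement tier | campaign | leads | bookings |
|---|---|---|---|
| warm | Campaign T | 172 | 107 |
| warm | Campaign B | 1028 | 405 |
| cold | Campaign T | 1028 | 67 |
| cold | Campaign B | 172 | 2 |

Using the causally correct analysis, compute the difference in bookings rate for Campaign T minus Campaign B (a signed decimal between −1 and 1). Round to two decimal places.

The engagement tier-specific comparison favours Campaign T throughout, but the pooled figures favour Campaign B. The question is whether to condition on engagement tier.
Stratifying would compare campaigns among leads the campaigns themselves sorted into engagement tier groups — a form of selection on an intermediate. The unconditioned pooled rates give the total causal effect.
The causal difference is the pooled difference: 0.145 − 0.339 = -0.194.

-0.19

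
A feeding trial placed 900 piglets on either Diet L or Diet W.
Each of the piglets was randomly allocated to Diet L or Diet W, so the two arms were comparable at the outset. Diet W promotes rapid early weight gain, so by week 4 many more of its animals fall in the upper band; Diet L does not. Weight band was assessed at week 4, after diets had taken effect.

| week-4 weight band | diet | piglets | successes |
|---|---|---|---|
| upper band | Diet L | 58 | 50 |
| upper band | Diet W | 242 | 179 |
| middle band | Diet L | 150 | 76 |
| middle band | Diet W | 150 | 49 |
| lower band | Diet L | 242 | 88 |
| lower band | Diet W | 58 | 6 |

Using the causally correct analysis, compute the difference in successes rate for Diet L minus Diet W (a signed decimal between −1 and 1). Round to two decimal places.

-0.04

Diet L is higher inside every week-4 weight band stratum but Diet W is higher in aggregate. Whether to stratify depends on how week-4 weight band relates to the diet.
Week-4 weight band lies on the pathway diet → week-4 weight band → outcome, so adjusting for it blocks the indirect effect. For the total causal effect of diet, use the unadjusted pooled rates.
The causal difference is the pooled difference: 0.476 − 0.520 = -0.044.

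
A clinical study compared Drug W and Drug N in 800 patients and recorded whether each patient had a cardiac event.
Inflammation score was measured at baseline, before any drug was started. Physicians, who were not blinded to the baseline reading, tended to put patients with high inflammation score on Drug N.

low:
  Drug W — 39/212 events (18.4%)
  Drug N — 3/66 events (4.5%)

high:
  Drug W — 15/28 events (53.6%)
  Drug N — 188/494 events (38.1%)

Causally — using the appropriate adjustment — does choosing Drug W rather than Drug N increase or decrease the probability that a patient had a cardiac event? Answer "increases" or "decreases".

The imbalance in inflammation score arose from how patients were allocated, not from anything the drug did; and inflammation score independently affects the outcome. The pooled gap is confounded — condition on inflammation score.
Within each level — low: 18.4% vs 4.5%; high: 53.6% vs 38.1% — Drug N is lower every time.

increases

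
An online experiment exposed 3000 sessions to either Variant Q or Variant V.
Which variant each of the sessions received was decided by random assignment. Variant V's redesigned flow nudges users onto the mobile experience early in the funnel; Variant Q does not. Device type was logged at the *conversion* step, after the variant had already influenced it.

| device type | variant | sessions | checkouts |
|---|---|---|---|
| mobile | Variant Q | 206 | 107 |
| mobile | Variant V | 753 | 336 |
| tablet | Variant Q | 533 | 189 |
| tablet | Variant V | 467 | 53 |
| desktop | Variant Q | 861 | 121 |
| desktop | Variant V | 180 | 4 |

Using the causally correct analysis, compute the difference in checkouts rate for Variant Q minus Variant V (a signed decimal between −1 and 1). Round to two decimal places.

Because the variant influences device type, device type is a post-treatment mediator, not a confounder. Stratifying on it would bias the estimate; the causal effect is the crude pooled difference.
The causal difference is the pooled difference: 0.261 − 0.281 = -0.020.

-0.02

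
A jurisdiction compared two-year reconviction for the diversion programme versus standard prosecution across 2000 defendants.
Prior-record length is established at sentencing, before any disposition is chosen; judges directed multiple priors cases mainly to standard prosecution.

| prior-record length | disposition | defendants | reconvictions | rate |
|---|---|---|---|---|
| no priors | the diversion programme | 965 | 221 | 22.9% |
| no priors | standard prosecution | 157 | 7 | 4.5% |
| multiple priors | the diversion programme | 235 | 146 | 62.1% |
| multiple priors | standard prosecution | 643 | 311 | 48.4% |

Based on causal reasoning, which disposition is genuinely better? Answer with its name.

standard prosecution

The stratified and pooled comparisons disagree (standard prosecution wins within each prior-record length; the diversion programme wins overall), so the answer turns on the causal role of prior-record length.
Prior-record length is set before the disposition has any effect — it is not caused by the disposition — and it independently drives the outcome. That makes it a confounder, so the causal comparison is within prior-record length levels.
Within each level — no priors: 22.9% vs 4.5%; multiple priors: 62.1% vs 48.4% — standard prosecution is lower every time.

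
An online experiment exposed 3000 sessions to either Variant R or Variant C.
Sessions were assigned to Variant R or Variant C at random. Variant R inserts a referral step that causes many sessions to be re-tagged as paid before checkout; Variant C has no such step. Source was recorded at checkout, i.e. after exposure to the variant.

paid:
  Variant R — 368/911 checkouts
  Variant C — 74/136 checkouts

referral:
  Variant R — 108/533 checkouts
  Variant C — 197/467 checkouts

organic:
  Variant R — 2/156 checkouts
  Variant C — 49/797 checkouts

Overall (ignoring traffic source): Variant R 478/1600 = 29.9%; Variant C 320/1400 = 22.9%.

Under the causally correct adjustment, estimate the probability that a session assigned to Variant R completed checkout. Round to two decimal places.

Within every traffic source level Variant C has the higher rate, yet pooled Variant R does — Simpson's reversal.
The distribution of traffic source is itself part of what the variant does — it is an intermediate outcome. Holding it fixed would remove that part of the effect; the total effect is the pooled difference.
So P(outcome | do(Variant R)) is just the pooled rate for Variant R: 478/1600 = 0.299.

0.30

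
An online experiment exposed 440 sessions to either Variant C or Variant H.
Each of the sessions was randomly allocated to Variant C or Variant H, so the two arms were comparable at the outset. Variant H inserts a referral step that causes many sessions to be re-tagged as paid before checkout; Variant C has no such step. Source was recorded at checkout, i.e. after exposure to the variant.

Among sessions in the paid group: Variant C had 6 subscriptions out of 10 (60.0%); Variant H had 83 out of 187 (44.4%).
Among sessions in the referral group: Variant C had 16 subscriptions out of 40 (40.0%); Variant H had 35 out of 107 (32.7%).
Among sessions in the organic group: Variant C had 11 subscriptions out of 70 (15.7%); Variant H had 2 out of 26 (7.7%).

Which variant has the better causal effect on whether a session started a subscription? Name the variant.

Variant H

Traffic source here is a post-treatment variable shaped by the variant; conditioning on it would introduce bias rather than remove it. The overall comparison is the causal one.
Pooled: Variant C 27.5% vs Variant H 37.5%; Variant H is higher overall.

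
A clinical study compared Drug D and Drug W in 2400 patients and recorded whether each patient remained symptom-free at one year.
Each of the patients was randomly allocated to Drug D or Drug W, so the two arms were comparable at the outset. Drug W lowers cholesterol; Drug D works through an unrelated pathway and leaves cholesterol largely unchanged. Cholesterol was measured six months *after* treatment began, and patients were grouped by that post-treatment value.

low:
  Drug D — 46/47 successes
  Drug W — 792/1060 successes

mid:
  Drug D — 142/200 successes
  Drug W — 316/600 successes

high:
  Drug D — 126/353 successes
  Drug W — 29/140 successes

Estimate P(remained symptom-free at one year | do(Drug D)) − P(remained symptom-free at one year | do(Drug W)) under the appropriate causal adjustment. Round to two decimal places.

-0.11

Cholesterol is recorded after the drug and is itself shifted by it — it sits on the causal path from drug to outcome. Conditioning on a mediator would strip out part of the effect we want; the pooled comparison gives the total causal effect.
The causal difference is the pooled difference: 0.523 − 0.632 = -0.108.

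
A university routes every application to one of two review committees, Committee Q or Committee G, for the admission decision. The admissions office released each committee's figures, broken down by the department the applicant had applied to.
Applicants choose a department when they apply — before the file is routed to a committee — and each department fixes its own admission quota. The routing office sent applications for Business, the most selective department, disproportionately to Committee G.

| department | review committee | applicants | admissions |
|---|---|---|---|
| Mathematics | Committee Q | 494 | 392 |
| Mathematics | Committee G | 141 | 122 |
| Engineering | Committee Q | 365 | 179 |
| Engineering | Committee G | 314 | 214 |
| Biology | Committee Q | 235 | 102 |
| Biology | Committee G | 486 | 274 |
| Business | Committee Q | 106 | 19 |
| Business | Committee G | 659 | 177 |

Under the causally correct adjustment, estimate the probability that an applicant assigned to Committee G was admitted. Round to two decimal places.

0.58

Department satisfies the back-door criterion: it is not a descendant of the review committee, and it blocks the spurious path from review committee to outcome. Adjusting for it (i.e., using the within-department rates) gives the causal effect.
Standardising Committee G to the population department mix: 0.227·122/141 + 0.242·214/314 + 0.258·274/486 + 0.273·177/659 = 0.580.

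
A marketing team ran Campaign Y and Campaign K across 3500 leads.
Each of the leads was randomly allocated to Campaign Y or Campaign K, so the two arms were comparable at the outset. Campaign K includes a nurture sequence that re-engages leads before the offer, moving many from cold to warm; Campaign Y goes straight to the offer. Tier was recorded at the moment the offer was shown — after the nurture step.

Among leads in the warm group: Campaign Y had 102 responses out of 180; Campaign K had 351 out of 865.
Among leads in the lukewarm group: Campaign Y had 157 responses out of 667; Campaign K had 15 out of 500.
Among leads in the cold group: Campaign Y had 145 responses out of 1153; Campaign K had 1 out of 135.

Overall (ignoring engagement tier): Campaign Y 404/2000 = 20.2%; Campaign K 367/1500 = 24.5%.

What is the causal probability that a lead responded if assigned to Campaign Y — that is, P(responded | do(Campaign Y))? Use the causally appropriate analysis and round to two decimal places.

The engagement tier-specific comparison favours Campaign Y throughout, but the pooled figures favour Campaign K. The question is whether to condition on engagement tier.
Stratifying would compare campaigns among leads the campaigns themselves sorted into engagement tier groups — a form of selection on an intermediate. The unconditioned pooled rates give the total causal effect.
So P(outcome | do(Campaign Y)) is just the pooled rate for Campaign Y: 404/2000 = 0.202.

0.20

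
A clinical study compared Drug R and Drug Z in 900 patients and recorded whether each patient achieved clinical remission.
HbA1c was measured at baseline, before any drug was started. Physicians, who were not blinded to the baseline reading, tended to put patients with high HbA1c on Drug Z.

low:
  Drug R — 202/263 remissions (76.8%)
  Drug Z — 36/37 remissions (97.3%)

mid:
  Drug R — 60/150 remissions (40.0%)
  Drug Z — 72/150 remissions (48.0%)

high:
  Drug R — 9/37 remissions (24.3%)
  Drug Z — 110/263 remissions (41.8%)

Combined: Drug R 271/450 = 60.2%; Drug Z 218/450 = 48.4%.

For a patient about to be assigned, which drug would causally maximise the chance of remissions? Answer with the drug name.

HbA1c satisfies the back-door criterion: it is not a descendant of the drug, and it blocks the spurious path from drug to outcome. Adjusting for it (i.e., using the within-HbA1c rates) gives the causal effect.
Within each level — low: 76.8% vs 97.3%; mid: 40.0% vs 48.0%; high: 24.3% vs 41.8% — Drug Z is higher every time.

Drug Z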